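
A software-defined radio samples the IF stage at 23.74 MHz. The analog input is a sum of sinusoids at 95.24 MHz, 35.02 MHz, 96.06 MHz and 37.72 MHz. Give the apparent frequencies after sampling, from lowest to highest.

0.28 MHz, 1.1 MHz, 9.76 MHz, 11.28 MHz

fs/2 = 11.87 MHz.
95.24 MHz mod fs = 0.28 MHz.
0.28 MHz ≤ fs/2 = 11.87 MHz, appears at 0.28 MHz.
35.02 MHz mod fs = 11.28 MHz.
11.28 MHz ≤ fs/2 = 11.87 MHz, appears at 11.28 MHz.
96.06 MHz mod fs = 1.1 MHz.
1.1 MHz ≤ fs/2 = 11.87 MHz, appears at 1.1 MHz.
37.72 MHz mod fs = 13.98 MHz.
13.98 MHz > fs/2 = 11.87 MHz, folds to fs − 13.98 MHz = 9.76 MHz.
Distinct values: {0.28 MHz, 1.1 MHz, 9.76 MHz, 11.28 MHz}.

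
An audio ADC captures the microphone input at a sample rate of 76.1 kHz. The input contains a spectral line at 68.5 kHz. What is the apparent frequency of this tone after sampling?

68.5 kHz > fs/2 = 38.05 kHz, folds to fs − 68.5 kHz = 7.6 kHz.

7.6 kHz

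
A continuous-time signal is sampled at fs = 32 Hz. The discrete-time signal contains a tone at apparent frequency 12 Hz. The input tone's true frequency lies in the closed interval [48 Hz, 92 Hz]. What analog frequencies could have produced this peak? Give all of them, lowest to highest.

52 Hz, 76 Hz, 84 Hz

Frequencies that alias to 12 Hz are k·fs ± 12 Hz for integer k ≥ 0.
k=0: 12 Hz.
k=1: 20 Hz, 44 Hz.
k=2: 52 Hz, 76 Hz.
k=3: 84 Hz, 108 Hz.
k=4: 116 Hz, 140 Hz.
Within [48 Hz, 92 Hz]: 52 Hz, 76 Hz, 84 Hz.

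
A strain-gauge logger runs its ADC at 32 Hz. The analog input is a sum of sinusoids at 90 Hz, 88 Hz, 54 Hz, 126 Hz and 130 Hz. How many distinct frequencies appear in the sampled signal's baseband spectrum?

fs/2 = 16 Hz.
90 Hz mod fs = 26 Hz.
26 Hz > fs/2 = 16 Hz, folds to fs − 26 Hz = 6 Hz.
88 Hz mod fs = 24 Hz.
24 Hz > fs/2 = 16 Hz, folds to fs − 24 Hz = 8 Hz.
54 Hz mod fs = 22 Hz.
22 Hz > fs/2 = 16 Hz, folds to fs − 22 Hz = 10 Hz.
126 Hz mod fs = 30 Hz.
30 Hz > fs/2 = 16 Hz, folds to fs − 30 Hz = 2 Hz.
130 Hz mod fs = 2 Hz.
2 Hz ≤ fs/2 = 16 Hz, appears at 2 Hz.
Distinct values: {2 Hz, 6 Hz, 8 Hz, 10 Hz} → 4.

4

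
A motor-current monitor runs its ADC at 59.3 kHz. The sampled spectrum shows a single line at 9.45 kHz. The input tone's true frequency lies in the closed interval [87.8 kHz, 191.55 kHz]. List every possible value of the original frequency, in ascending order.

Frequencies that alias to 9.45 kHz are k·fs ± 9.45 kHz for integer k ≥ 0.
k=0: 9.45 kHz.
k=1: 49.85 kHz, 68.75 kHz.
k=2: 109.15 kHz, 128.05 kHz.
k=3: 168.45 kHz, 187.35 kHz.
k=4: 227.75 kHz, 246.65 kHz.
Within [87.8 kHz, 191.55 kHz]: 109.15 kHz, 128.05 kHz, 168.45 kHz, 187.35 kHz.

109.15 kHz, 128.05 kHz, 168.45 kHz, 187.35 kHz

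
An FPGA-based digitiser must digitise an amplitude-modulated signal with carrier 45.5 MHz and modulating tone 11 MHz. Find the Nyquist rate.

113 MHz

AM sidebands sit at fc ± fm = 34.5 MHz and 56.5 MHz.
Highest-frequency component: 56.5 MHz.
Nyquist rate = 2 × 56.5 MHz = 113 MHz.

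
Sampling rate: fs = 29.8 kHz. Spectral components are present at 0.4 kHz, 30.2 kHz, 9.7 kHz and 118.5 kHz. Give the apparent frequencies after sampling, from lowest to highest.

0.4 kHz, 0.7 kHz, 9.7 kHz

fs/2 = 14.9 kHz.
0.4 kHz ≤ fs/2 = 14.9 kHz, passes unchanged.
30.2 kHz mod fs = 0.4 kHz.
0.4 kHz ≤ fs/2 = 14.9 kHz, appears at 0.4 kHz.
9.7 kHz ≤ fs/2 = 14.9 kHz, passes unchanged.
118.5 kHz mod fs = 29.1 kHz.
29.1 kHz > fs/2 = 14.9 kHz, folds to fs − 29.1 kHz = 0.7 kHz.
Distinct values: {0.4 kHz, 0.7 kHz, 9.7 kHz}.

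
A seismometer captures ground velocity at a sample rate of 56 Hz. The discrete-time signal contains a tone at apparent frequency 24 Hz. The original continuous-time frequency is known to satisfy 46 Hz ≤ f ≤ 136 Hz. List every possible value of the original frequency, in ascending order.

Frequencies that alias to 24 Hz are k·fs ± 24 Hz for integer k ≥ 0.
k=0: 24 Hz.
k=1: 32 Hz, 80 Hz.
k=2: 88 Hz, 136 Hz.
k=3: 144 Hz, 192 Hz.
Within [46 Hz, 136 Hz]: 80 Hz, 88 Hz, 136 Hz.

80 Hz, 88 Hz, 136 Hz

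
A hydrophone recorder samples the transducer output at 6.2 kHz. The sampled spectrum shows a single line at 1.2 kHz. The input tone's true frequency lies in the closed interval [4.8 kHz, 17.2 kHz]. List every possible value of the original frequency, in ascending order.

5 kHz, 7.4 kHz, 11.2 kHz, 13.6 kHz

Frequencies that alias to 1.2 kHz are k·fs ± 1.2 kHz for integer k ≥ 0.
k=0: 1.2 kHz.
k=1: 5 kHz, 7.4 kHz.
k=2: 11.2 kHz, 13.6 kHz.
k=3: 17.4 kHz, 19.8 kHz.
Within [4.8 kHz, 17.2 kHz]: 5 kHz, 7.4 kHz, 11.2 kHz, 13.6 kHz.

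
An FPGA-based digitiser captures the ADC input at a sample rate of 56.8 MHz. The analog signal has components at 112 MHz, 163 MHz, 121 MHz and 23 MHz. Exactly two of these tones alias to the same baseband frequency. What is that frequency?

fs/2 = 28.4 MHz.
112 MHz mod fs = 55.2 MHz.
55.2 MHz > fs/2 = 28.4 MHz, folds to fs − 55.2 MHz = 1.6 MHz.
163 MHz mod fs = 49.4 MHz.
49.4 MHz > fs/2 = 28.4 MHz, folds to fs − 49.4 MHz = 7.4 MHz.
121 MHz mod fs = 7.4 MHz.
7.4 MHz ≤ fs/2 = 28.4 MHz, appears at 7.4 MHz.
23 MHz ≤ fs/2 = 28.4 MHz, passes unchanged.
121 MHz and 163 MHz both map to 7.4 MHz.

7.4 MHz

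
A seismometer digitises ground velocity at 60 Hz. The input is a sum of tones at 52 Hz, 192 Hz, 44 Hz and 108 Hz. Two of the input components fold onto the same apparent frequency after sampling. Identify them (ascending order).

fs/2 = 30 Hz.
52 Hz > fs/2 = 30 Hz, folds to fs − 52 Hz = 8 Hz.
192 Hz mod fs = 12 Hz.
12 Hz ≤ fs/2 = 30 Hz, appears at 12 Hz.
44 Hz > fs/2 = 30 Hz, folds to fs − 44 Hz = 16 Hz.
108 Hz mod fs = 48 Hz.
48 Hz > fs/2 = 30 Hz, folds to fs − 48 Hz = 12 Hz.
108 Hz and 192 Hz both map to 12 Hz.

108 Hz, 192 Hz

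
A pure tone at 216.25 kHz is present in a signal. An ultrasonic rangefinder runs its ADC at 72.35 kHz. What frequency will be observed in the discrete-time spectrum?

0.8 kHz

216.25 kHz mod fs = 71.55 kHz.
71.55 kHz > fs/2 = 36.175 kHz, folds to fs − 71.55 kHz = 0.8 kHz.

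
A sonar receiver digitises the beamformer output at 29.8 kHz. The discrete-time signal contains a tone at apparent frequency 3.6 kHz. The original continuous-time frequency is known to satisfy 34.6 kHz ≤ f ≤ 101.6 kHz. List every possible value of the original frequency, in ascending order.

56 kHz, 63.2 kHz, 85.8 kHz, 93 kHz

Frequencies that alias to 3.6 kHz are k·fs ± 3.6 kHz for integer k ≥ 0.
k=0: 3.6 kHz.
k=1: 26.2 kHz, 33.4 kHz.
k=2: 56 kHz, 63.2 kHz.
k=3: 85.8 kHz, 93 kHz.
k=4: 115.6 kHz, 122.8 kHz.
Within [34.6 kHz, 101.6 kHz]: 56 kHz, 63.2 kHz, 85.8 kHz, 93 kHz.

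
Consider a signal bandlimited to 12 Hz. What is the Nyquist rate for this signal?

24 Hz

Nyquist rate = 2 × 12 Hz = 24 Hz.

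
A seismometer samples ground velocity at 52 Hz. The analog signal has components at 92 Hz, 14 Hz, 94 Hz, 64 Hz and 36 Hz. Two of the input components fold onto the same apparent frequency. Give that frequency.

12 Hz

fs/2 = 26 Hz.
92 Hz mod fs = 40 Hz.
40 Hz > fs/2 = 26 Hz, folds to fs − 40 Hz = 12 Hz.
14 Hz ≤ fs/2 = 26 Hz, passes unchanged.
94 Hz mod fs = 42 Hz.
42 Hz > fs/2 = 26 Hz, folds to fs − 42 Hz = 10 Hz.
64 Hz mod fs = 12 Hz.
12 Hz ≤ fs/2 = 26 Hz, appears at 12 Hz.
36 Hz > fs/2 = 26 Hz, folds to fs − 36 Hz = 16 Hz.
64 Hz and 92 Hz both map to 12 Hz.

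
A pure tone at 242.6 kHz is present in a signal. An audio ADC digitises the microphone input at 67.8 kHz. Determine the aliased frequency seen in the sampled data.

242.6 kHz mod fs = 39.2 kHz.
39.2 kHz > fs/2 = 33.9 kHz, folds to fs − 39.2 kHz = 28.6 kHz.

28.6 kHz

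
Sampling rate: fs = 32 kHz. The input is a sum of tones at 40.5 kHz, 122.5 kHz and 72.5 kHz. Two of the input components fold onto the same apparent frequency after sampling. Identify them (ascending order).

40.5 kHz, 72.5 kHz

fs/2 = 16 kHz.
40.5 kHz mod fs = 8.5 kHz.
8.5 kHz ≤ fs/2 = 16 kHz, appears at 8.5 kHz.
122.5 kHz mod fs = 26.5 kHz.
26.5 kHz > fs/2 = 16 kHz, folds to fs − 26.5 kHz = 5.5 kHz.
72.5 kHz mod fs = 8.5 kHz.
8.5 kHz ≤ fs/2 = 16 kHz, appears at 8.5 kHz.
40.5 kHz and 72.5 kHz both map to 8.5 kHz.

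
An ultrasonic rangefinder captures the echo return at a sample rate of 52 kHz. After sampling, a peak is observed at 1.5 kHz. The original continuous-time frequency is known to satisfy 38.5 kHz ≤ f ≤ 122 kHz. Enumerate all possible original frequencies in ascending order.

Frequencies that alias to 1.5 kHz are k·fs ± 1.5 kHz for integer k ≥ 0.
k=0: 1.5 kHz.
k=1: 50.5 kHz, 53.5 kHz.
k=2: 102.5 kHz, 105.5 kHz.
k=3: 154.5 kHz, 157.5 kHz.
Within [38.5 kHz, 122 kHz]: 50.5 kHz, 53.5 kHz, 102.5 kHz, 105.5 kHz.

50.5 kHz, 53.5 kHz, 102.5 kHz, 105.5 kHz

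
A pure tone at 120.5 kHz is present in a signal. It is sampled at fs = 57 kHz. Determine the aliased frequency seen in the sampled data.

6.5 kHz

120.5 kHz mod fs = 6.5 kHz.
6.5 kHz ≤ fs/2 = 28.5 kHz, appears at 6.5 kHz.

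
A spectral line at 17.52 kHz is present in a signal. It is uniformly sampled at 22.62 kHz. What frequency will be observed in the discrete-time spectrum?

17.52 kHz > fs/2 = 11.31 kHz, folds to fs − 17.52 kHz = 5.1 kHz.

5.1 kHz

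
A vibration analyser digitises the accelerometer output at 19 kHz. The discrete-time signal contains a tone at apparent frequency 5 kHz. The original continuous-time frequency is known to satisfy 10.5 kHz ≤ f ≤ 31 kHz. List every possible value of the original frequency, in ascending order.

14 kHz, 24 kHz

Frequencies that alias to 5 kHz are k·fs ± 5 kHz for integer k ≥ 0.
k=0: 5 kHz.
k=1: 14 kHz, 24 kHz.
k=2: 33 kHz, 43 kHz.
Within [10.5 kHz, 31 kHz]: 14 kHz, 24 kHz.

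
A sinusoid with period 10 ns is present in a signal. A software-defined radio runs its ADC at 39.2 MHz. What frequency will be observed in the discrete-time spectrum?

T = 10 ns → f = 1/T = 100 MHz.
100 MHz mod fs = 21.6 MHz.
21.6 MHz > fs/2 = 19.6 MHz, folds to fs − 21.6 MHz = 17.6 MHz.

17.6 MHz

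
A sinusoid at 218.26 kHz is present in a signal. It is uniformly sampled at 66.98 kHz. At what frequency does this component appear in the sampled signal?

218.26 kHz mod fs = 17.32 kHz.
17.32 kHz ≤ fs/2 = 33.49 kHz, appears at 17.32 kHz.

17.32 kHz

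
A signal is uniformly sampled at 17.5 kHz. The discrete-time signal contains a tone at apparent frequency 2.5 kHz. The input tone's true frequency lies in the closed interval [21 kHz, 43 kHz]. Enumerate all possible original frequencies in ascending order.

32.5 kHz, 37.5 kHz

Frequencies that alias to 2.5 kHz are k·fs ± 2.5 kHz for integer k ≥ 0.
k=0: 2.5 kHz.
k=1: 15 kHz, 20 kHz.
k=2: 32.5 kHz, 37.5 kHz.
k=3: 50 kHz, 55 kHz.
Within [21 kHz, 43 kHz]: 32.5 kHz, 37.5 kHz.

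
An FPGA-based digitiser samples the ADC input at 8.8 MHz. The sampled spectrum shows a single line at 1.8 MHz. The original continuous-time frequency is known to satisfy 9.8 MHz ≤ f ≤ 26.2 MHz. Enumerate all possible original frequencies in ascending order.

10.6 MHz, 15.8 MHz, 19.4 MHz, 24.6 MHz

Frequencies that alias to 1.8 MHz are k·fs ± 1.8 MHz for integer k ≥ 0.
k=0: 1.8 MHz.
k=1: 7 MHz, 10.6 MHz.
k=2: 15.8 MHz, 19.4 MHz.
k=3: 24.6 MHz, 28.2 MHz.
k=4: 33.4 MHz, 37 MHz.
Within [9.8 MHz, 26.2 MHz]: 10.6 MHz, 15.8 MHz, 19.4 MHz, 24.6 MHz.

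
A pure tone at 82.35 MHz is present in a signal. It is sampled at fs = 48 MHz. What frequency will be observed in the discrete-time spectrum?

82.35 MHz mod fs = 34.35 MHz.
34.35 MHz > fs/2 = 24 MHz, folds to fs − 34.35 MHz = 13.65 MHz.

13.65 MHz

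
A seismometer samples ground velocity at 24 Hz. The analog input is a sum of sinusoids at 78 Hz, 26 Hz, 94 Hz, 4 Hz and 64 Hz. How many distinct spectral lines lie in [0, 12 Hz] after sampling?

fs/2 = 12 Hz.
78 Hz mod fs = 6 Hz.
6 Hz ≤ fs/2 = 12 Hz, appears at 6 Hz.
26 Hz mod fs = 2 Hz.
2 Hz ≤ fs/2 = 12 Hz, appears at 2 Hz.
94 Hz mod fs = 22 Hz.
22 Hz > fs/2 = 12 Hz, folds to fs − 22 Hz = 2 Hz.
4 Hz ≤ fs/2 = 12 Hz, passes unchanged.
64 Hz mod fs = 16 Hz.
16 Hz > fs/2 = 12 Hz, folds to fs − 16 Hz = 8 Hz.
Distinct values: {2 Hz, 4 Hz, 6 Hz, 8 Hz} → 4.

4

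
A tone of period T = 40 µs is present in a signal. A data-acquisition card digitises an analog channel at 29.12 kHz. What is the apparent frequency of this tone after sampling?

4.12 kHz

T = 40 µs → f = 1/T = 25 kHz.
25 kHz > fs/2 = 14.56 kHz, folds to fs − 25 kHz = 4.12 kHz.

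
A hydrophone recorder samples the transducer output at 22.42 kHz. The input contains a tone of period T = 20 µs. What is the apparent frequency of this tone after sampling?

T = 20 µs → f = 1/T = 50 kHz.
50 kHz mod fs = 5.16 kHz.
5.16 kHz ≤ fs/2 = 11.21 kHz, appears at 5.16 kHz.

5.16 kHz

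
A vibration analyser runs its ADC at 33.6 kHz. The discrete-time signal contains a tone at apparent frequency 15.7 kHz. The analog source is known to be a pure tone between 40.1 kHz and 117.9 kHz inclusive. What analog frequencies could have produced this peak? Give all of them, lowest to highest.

49.3 kHz, 51.5 kHz, 82.9 kHz, 85.1 kHz, 116.5 kHz

Frequencies that alias to 15.7 kHz are k·fs ± 15.7 kHz for integer k ≥ 0.
k=0: 15.7 kHz.
k=1: 17.9 kHz, 49.3 kHz.
k=2: 51.5 kHz, 82.9 kHz.
k=3: 85.1 kHz, 116.5 kHz.
k=4: 118.7 kHz, 150.1 kHz.
Within [40.1 kHz, 117.9 kHz]: 49.3 kHz, 51.5 kHz, 82.9 kHz, 85.1 kHz, 116.5 kHz.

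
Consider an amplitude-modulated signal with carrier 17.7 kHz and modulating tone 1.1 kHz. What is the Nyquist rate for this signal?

37.6 kHz

AM sidebands sit at fc ± fm = 16.6 kHz and 18.8 kHz.
Highest-frequency component: 18.8 kHz.
Nyquist rate = 2 × 18.8 kHz = 37.6 kHz.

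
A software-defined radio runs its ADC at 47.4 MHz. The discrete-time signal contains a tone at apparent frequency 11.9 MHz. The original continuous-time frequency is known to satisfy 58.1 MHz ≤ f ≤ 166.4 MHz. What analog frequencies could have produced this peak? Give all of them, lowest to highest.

Frequencies that alias to 11.9 MHz are k·fs ± 11.9 MHz for integer k ≥ 0.
k=0: 11.9 MHz.
k=1: 35.5 MHz, 59.3 MHz.
k=2: 82.9 MHz, 106.7 MHz.
k=3: 130.3 MHz, 154.1 MHz.
k=4: 177.7 MHz, 201.5 MHz.
Within [58.1 MHz, 166.4 MHz]: 59.3 MHz, 82.9 MHz, 106.7 MHz, 130.3 MHz, 154.1 MHz.

59.3 MHz, 82.9 MHz, 106.7 MHz, 130.3 MHz, 154.1 MHz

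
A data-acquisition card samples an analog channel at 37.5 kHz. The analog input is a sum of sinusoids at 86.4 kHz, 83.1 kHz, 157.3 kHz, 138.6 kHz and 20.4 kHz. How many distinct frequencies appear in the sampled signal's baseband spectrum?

fs/2 = 18.75 kHz.
86.4 kHz mod fs = 11.4 kHz.
11.4 kHz ≤ fs/2 = 18.75 kHz, appears at 11.4 kHz.
83.1 kHz mod fs = 8.1 kHz.
8.1 kHz ≤ fs/2 = 18.75 kHz, appears at 8.1 kHz.
157.3 kHz mod fs = 7.3 kHz.
7.3 kHz ≤ fs/2 = 18.75 kHz, appears at 7.3 kHz.
138.6 kHz mod fs = 26.1 kHz.
26.1 kHz > fs/2 = 18.75 kHz, folds to fs − 26.1 kHz = 11.4 kHz.
20.4 kHz > fs/2 = 18.75 kHz, folds to fs − 20.4 kHz = 17.1 kHz.
Distinct values: {7.3 kHz, 8.1 kHz, 11.4 kHz, 17.1 kHz} → 4.

4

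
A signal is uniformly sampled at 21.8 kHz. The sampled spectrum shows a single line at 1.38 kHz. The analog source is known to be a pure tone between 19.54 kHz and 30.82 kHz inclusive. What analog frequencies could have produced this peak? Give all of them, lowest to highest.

20.42 kHz, 23.18 kHz

Frequencies that alias to 1.38 kHz are k·fs ± 1.38 kHz for integer k ≥ 0.
k=0: 1.38 kHz.
k=1: 20.42 kHz, 23.18 kHz.
k=2: 42.22 kHz, 44.98 kHz.
Within [19.54 kHz, 30.82 kHz]: 20.42 kHz, 23.18 kHz.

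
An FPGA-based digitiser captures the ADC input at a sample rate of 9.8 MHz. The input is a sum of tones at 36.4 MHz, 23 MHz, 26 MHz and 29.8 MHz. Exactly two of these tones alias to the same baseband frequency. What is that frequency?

fs/2 = 4.9 MHz.
36.4 MHz mod fs = 7 MHz.
7 MHz > fs/2 = 4.9 MHz, folds to fs − 7 MHz = 2.8 MHz.
23 MHz mod fs = 3.4 MHz.
3.4 MHz ≤ fs/2 = 4.9 MHz, appears at 3.4 MHz.
26 MHz mod fs = 6.4 MHz.
6.4 MHz > fs/2 = 4.9 MHz, folds to fs − 6.4 MHz = 3.4 MHz.
29.8 MHz mod fs = 0.4 MHz.
0.4 MHz ≤ fs/2 = 4.9 MHz, appears at 0.4 MHz.
23 MHz and 26 MHz both map to 3.4 MHz.

3.4 MHz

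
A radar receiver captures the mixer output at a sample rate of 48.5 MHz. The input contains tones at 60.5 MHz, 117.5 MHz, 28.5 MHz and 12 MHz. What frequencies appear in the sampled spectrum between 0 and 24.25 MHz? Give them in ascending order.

fs/2 = 24.25 MHz.
60.5 MHz mod fs = 12 MHz.
12 MHz ≤ fs/2 = 24.25 MHz, appears at 12 MHz.
117.5 MHz mod fs = 20.5 MHz.
20.5 MHz ≤ fs/2 = 24.25 MHz, appears at 20.5 MHz.
28.5 MHz > fs/2 = 24.25 MHz, folds to fs − 28.5 MHz = 20 MHz.
12 MHz ≤ fs/2 = 24.25 MHz, passes unchanged.
Distinct values: {12 MHz, 20 MHz, 20.5 MHz}.

12 MHz, 20 MHz, 20.5 MHz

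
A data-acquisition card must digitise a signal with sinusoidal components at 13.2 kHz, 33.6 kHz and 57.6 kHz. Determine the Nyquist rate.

Highest-frequency component: 57.6 kHz.
Nyquist rate = 2 × 57.6 kHz = 115.2 kHz.

115.2 kHz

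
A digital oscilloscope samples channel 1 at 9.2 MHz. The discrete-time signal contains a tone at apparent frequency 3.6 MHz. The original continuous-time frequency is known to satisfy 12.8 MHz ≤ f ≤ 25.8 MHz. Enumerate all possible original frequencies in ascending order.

12.8 MHz, 14.8 MHz, 22 MHz, 24 MHz

Frequencies that alias to 3.6 MHz are k·fs ± 3.6 MHz for integer k ≥ 0.
k=0: 3.6 MHz.
k=1: 5.6 MHz, 12.8 MHz.
k=2: 14.8 MHz, 22 MHz.
k=3: 24 MHz, 31.2 MHz.
k=4: 33.2 MHz, 40.4 MHz.
Within [12.8 MHz, 25.8 MHz]: 12.8 MHz, 14.8 MHz, 22 MHz, 24 MHz.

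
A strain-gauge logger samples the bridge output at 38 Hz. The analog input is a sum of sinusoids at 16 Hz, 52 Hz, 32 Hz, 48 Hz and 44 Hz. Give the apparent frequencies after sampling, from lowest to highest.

6 Hz, 10 Hz, 14 Hz, 16 Hz

fs/2 = 19 Hz.
16 Hz ≤ fs/2 = 19 Hz, passes unchanged.
52 Hz mod fs = 14 Hz.
14 Hz ≤ fs/2 = 19 Hz, appears at 14 Hz.
32 Hz > fs/2 = 19 Hz, folds to fs − 32 Hz = 6 Hz.
48 Hz mod fs = 10 Hz.
10 Hz ≤ fs/2 = 19 Hz, appears at 10 Hz.
44 Hz mod fs = 6 Hz.
6 Hz ≤ fs/2 = 19 Hz, appears at 6 Hz.
Distinct values: {6 Hz, 10 Hz, 14 Hz, 16 Hz}.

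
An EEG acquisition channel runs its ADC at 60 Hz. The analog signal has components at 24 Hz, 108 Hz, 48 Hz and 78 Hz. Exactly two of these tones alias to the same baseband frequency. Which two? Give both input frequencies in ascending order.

fs/2 = 30 Hz.
24 Hz ≤ fs/2 = 30 Hz, passes unchanged.
108 Hz mod fs = 48 Hz.
48 Hz > fs/2 = 30 Hz, folds to fs − 48 Hz = 12 Hz.
48 Hz > fs/2 = 30 Hz, folds to fs − 48 Hz = 12 Hz.
78 Hz mod fs = 18 Hz.
18 Hz ≤ fs/2 = 30 Hz, appears at 18 Hz.
48 Hz and 108 Hz both map to 12 Hz.

48 Hz, 108 Hz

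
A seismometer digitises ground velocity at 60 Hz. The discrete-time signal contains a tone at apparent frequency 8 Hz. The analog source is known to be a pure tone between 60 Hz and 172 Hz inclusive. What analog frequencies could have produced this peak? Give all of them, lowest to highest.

68 Hz, 112 Hz, 128 Hz, 172 Hz

Frequencies that alias to 8 Hz are k·fs ± 8 Hz for integer k ≥ 0.
k=0: 8 Hz.
k=1: 52 Hz, 68 Hz.
k=2: 112 Hz, 128 Hz.
k=3: 172 Hz, 188 Hz.
k=4: 232 Hz, 248 Hz.
Within [60 Hz, 172 Hz]: 68 Hz, 112 Hz, 128 Hz, 172 Hz.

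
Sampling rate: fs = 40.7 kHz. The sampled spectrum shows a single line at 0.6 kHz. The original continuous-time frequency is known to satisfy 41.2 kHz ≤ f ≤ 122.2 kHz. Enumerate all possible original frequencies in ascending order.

41.3 kHz, 80.8 kHz, 82 kHz, 121.5 kHz

Frequencies that alias to 0.6 kHz are k·fs ± 0.6 kHz for integer k ≥ 0.
k=0: 0.6 kHz.
k=1: 40.1 kHz, 41.3 kHz.
k=2: 80.8 kHz, 82 kHz.
k=3: 121.5 kHz, 122.7 kHz.
k=4: 162.2 kHz, 163.4 kHz.
Within [41.2 kHz, 122.2 kHz]: 41.3 kHz, 80.8 kHz, 82 kHz, 121.5 kHz.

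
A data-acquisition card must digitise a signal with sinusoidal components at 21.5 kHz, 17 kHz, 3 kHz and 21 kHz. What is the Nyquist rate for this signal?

Highest-frequency component: 21.5 kHz.
Nyquist rate = 2 × 21.5 kHz = 43 kHz.

43 kHz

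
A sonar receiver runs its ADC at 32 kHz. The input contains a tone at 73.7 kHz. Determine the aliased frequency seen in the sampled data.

73.7 kHz mod fs = 9.7 kHz.
9.7 kHz ≤ fs/2 = 16 kHz, appears at 9.7 kHz.

9.7 kHz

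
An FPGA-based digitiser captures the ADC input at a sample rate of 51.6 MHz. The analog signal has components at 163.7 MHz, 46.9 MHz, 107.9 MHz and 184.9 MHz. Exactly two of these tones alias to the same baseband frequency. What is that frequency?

fs/2 = 25.8 MHz.
163.7 MHz mod fs = 8.9 MHz.
8.9 MHz ≤ fs/2 = 25.8 MHz, appears at 8.9 MHz.
46.9 MHz > fs/2 = 25.8 MHz, folds to fs − 46.9 MHz = 4.7 MHz.
107.9 MHz mod fs = 4.7 MHz.
4.7 MHz ≤ fs/2 = 25.8 MHz, appears at 4.7 MHz.
184.9 MHz mod fs = 30.1 MHz.
30.1 MHz > fs/2 = 25.8 MHz, folds to fs − 30.1 MHz = 21.5 MHz.
46.9 MHz and 107.9 MHz both map to 4.7 MHz.

4.7 MHz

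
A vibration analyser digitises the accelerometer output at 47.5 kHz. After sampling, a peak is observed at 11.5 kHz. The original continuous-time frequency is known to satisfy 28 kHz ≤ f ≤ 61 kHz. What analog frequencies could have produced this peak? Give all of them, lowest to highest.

36 kHz, 59 kHz

Frequencies that alias to 11.5 kHz are k·fs ± 11.5 kHz for integer k ≥ 0.
k=0: 11.5 kHz.
k=1: 36 kHz, 59 kHz.
k=2: 83.5 kHz, 106.5 kHz.
Within [28 kHz, 61 kHz]: 36 kHz, 59 kHz.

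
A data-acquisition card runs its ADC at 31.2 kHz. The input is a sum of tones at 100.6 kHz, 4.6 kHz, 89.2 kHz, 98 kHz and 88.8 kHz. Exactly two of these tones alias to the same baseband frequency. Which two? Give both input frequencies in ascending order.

fs/2 = 15.6 kHz.
100.6 kHz mod fs = 7 kHz.
7 kHz ≤ fs/2 = 15.6 kHz, appears at 7 kHz.
4.6 kHz ≤ fs/2 = 15.6 kHz, passes unchanged.
89.2 kHz mod fs = 26.8 kHz.
26.8 kHz > fs/2 = 15.6 kHz, folds to fs − 26.8 kHz = 4.4 kHz.
98 kHz mod fs = 4.4 kHz.
4.4 kHz ≤ fs/2 = 15.6 kHz, appears at 4.4 kHz.
88.8 kHz mod fs = 26.4 kHz.
26.4 kHz > fs/2 = 15.6 kHz, folds to fs − 26.4 kHz = 4.8 kHz.
89.2 kHz and 98 kHz both map to 4.4 kHz.

89.2 kHz, 98 kHz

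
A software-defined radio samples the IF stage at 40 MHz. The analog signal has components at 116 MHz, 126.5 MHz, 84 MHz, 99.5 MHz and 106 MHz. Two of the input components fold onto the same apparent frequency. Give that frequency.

4 MHz

fs/2 = 20 MHz.
116 MHz mod fs = 36 MHz.
36 MHz > fs/2 = 20 MHz, folds to fs − 36 MHz = 4 MHz.
126.5 MHz mod fs = 6.5 MHz.
6.5 MHz ≤ fs/2 = 20 MHz, appears at 6.5 MHz.
84 MHz mod fs = 4 MHz.
4 MHz ≤ fs/2 = 20 MHz, appears at 4 MHz.
99.5 MHz mod fs = 19.5 MHz.
19.5 MHz ≤ fs/2 = 20 MHz, appears at 19.5 MHz.
106 MHz mod fs = 26 MHz.
26 MHz > fs/2 = 20 MHz, folds to fs − 26 MHz = 14 MHz.
84 MHz and 116 MHz both map to 4 MHz.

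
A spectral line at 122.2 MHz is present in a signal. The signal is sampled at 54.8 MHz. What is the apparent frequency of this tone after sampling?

122.2 MHz mod fs = 12.6 MHz.
12.6 MHz ≤ fs/2 = 27.4 MHz, appears at 12.6 MHz.

12.6 MHz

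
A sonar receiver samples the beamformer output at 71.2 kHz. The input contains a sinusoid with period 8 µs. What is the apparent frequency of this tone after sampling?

17.4 kHz

T = 8 µs → f = 1/T = 125 kHz.
125 kHz mod fs = 53.8 kHz.
53.8 kHz > fs/2 = 35.6 kHz, folds to fs − 53.8 kHz = 17.4 kHz.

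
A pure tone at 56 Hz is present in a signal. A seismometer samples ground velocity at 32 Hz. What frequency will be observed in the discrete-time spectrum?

8 Hz

56 Hz mod fs = 24 Hz.
24 Hz > fs/2 = 16 Hz, folds to fs − 24 Hz = 8 Hz.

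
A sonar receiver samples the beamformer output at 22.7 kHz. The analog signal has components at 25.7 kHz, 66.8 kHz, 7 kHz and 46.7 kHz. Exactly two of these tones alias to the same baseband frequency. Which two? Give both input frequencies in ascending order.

fs/2 = 11.35 kHz.
25.7 kHz mod fs = 3 kHz.
3 kHz ≤ fs/2 = 11.35 kHz, appears at 3 kHz.
66.8 kHz mod fs = 21.4 kHz.
21.4 kHz > fs/2 = 11.35 kHz, folds to fs − 21.4 kHz = 1.3 kHz.
7 kHz ≤ fs/2 = 11.35 kHz, passes unchanged.
46.7 kHz mod fs = 1.3 kHz.
1.3 kHz ≤ fs/2 = 11.35 kHz, appears at 1.3 kHz.
46.7 kHz and 66.8 kHz both map to 1.3 kHz.

46.7 kHz, 66.8 kHz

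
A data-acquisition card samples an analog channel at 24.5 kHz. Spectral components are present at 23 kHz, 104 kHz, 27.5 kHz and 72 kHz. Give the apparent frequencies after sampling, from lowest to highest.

1.5 kHz, 3 kHz, 6 kHz

fs/2 = 12.25 kHz.
23 kHz > fs/2 = 12.25 kHz, folds to fs − 23 kHz = 1.5 kHz.
104 kHz mod fs = 6 kHz.
6 kHz ≤ fs/2 = 12.25 kHz, appears at 6 kHz.
27.5 kHz mod fs = 3 kHz.
3 kHz ≤ fs/2 = 12.25 kHz, appears at 3 kHz.
72 kHz mod fs = 23 kHz.
23 kHz > fs/2 = 12.25 kHz, folds to fs − 23 kHz = 1.5 kHz.
Distinct values: {1.5 kHz, 3 kHz, 6 kHz}.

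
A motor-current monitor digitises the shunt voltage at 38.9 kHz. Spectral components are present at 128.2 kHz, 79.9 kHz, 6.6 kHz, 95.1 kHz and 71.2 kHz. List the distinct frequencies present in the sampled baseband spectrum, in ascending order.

2.1 kHz, 6.6 kHz, 11.5 kHz, 17.3 kHz

fs/2 = 19.45 kHz.
128.2 kHz mod fs = 11.5 kHz.
11.5 kHz ≤ fs/2 = 19.45 kHz, appears at 11.5 kHz.
79.9 kHz mod fs = 2.1 kHz.
2.1 kHz ≤ fs/2 = 19.45 kHz, appears at 2.1 kHz.
6.6 kHz ≤ fs/2 = 19.45 kHz, passes unchanged.
95.1 kHz mod fs = 17.3 kHz.
17.3 kHz ≤ fs/2 = 19.45 kHz, appears at 17.3 kHz.
71.2 kHz mod fs = 32.3 kHz.
32.3 kHz > fs/2 = 19.45 kHz, folds to fs − 32.3 kHz = 6.6 kHz.
Distinct values: {2.1 kHz, 6.6 kHz, 11.5 kHz, 17.3 kHz}.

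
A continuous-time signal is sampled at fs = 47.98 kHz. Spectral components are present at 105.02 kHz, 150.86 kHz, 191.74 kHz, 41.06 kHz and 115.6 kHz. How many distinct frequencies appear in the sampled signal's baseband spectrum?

fs/2 = 23.99 kHz.
105.02 kHz mod fs = 9.06 kHz.
9.06 kHz ≤ fs/2 = 23.99 kHz, appears at 9.06 kHz.
150.86 kHz mod fs = 6.92 kHz.
6.92 kHz ≤ fs/2 = 23.99 kHz, appears at 6.92 kHz.
191.74 kHz mod fs = 47.8 kHz.
47.8 kHz > fs/2 = 23.99 kHz, folds to fs − 47.8 kHz = 0.18 kHz.
41.06 kHz > fs/2 = 23.99 kHz, folds to fs − 41.06 kHz = 6.92 kHz.
115.6 kHz mod fs = 19.64 kHz.
19.64 kHz ≤ fs/2 = 23.99 kHz, appears at 19.64 kHz.
Distinct values: {0.18 kHz, 6.92 kHz, 9.06 kHz, 19.64 kHz} → 4.

4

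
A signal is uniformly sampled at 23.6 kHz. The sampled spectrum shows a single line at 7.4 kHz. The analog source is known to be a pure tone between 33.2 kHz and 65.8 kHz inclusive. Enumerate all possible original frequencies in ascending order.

Frequencies that alias to 7.4 kHz are k·fs ± 7.4 kHz for integer k ≥ 0.
k=0: 7.4 kHz.
k=1: 16.2 kHz, 31 kHz.
k=2: 39.8 kHz, 54.6 kHz.
k=3: 63.4 kHz, 78.2 kHz.
k=4: 87 kHz, 101.8 kHz.
Within [33.2 kHz, 65.8 kHz]: 39.8 kHz, 54.6 kHz, 63.4 kHz.

39.8 kHz, 54.6 kHz, 63.4 kHz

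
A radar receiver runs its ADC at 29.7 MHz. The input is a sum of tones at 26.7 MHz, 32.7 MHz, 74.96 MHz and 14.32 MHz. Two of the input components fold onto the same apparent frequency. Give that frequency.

3 MHz

fs/2 = 14.85 MHz.
26.7 MHz > fs/2 = 14.85 MHz, folds to fs − 26.7 MHz = 3 MHz.
32.7 MHz mod fs = 3 MHz.
3 MHz ≤ fs/2 = 14.85 MHz, appears at 3 MHz.
74.96 MHz mod fs = 15.56 MHz.
15.56 MHz > fs/2 = 14.85 MHz, folds to fs − 15.56 MHz = 14.14 MHz.
14.32 MHz ≤ fs/2 = 14.85 MHz, passes unchanged.
26.7 MHz and 32.7 MHz both map to 3 MHz.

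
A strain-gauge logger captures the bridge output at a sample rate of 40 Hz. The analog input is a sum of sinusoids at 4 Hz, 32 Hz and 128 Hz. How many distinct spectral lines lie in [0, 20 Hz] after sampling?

2

fs/2 = 20 Hz.
4 Hz ≤ fs/2 = 20 Hz, passes unchanged.
32 Hz > fs/2 = 20 Hz, folds to fs − 32 Hz = 8 Hz.
128 Hz mod fs = 8 Hz.
8 Hz ≤ fs/2 = 20 Hz, appears at 8 Hz.
Distinct values: {4 Hz, 8 Hz} → 2.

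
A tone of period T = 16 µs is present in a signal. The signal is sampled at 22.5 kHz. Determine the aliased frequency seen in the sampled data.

5 kHz

T = 16 µs → f = 1/T = 62.5 kHz.
62.5 kHz mod fs = 17.5 kHz.
17.5 kHz > fs/2 = 11.25 kHz, folds to fs − 17.5 kHz = 5 kHz.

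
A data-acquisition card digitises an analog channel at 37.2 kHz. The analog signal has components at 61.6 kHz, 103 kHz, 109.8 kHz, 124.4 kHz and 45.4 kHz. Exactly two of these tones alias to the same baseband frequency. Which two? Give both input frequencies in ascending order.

fs/2 = 18.6 kHz.
61.6 kHz mod fs = 24.4 kHz.
24.4 kHz > fs/2 = 18.6 kHz, folds to fs − 24.4 kHz = 12.8 kHz.
103 kHz mod fs = 28.6 kHz.
28.6 kHz > fs/2 = 18.6 kHz, folds to fs − 28.6 kHz = 8.6 kHz.
109.8 kHz mod fs = 35.4 kHz.
35.4 kHz > fs/2 = 18.6 kHz, folds to fs − 35.4 kHz = 1.8 kHz.
124.4 kHz mod fs = 12.8 kHz.
12.8 kHz ≤ fs/2 = 18.6 kHz, appears at 12.8 kHz.
45.4 kHz mod fs = 8.2 kHz.
8.2 kHz ≤ fs/2 = 18.6 kHz, appears at 8.2 kHz.
61.6 kHz and 124.4 kHz both map to 12.8 kHz.

61.6 kHz, 124.4 kHz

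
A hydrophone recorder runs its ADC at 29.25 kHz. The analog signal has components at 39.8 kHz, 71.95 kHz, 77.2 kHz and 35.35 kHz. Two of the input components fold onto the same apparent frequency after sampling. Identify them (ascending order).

fs/2 = 14.625 kHz.
39.8 kHz mod fs = 10.55 kHz.
10.55 kHz ≤ fs/2 = 14.625 kHz, appears at 10.55 kHz.
71.95 kHz mod fs = 13.45 kHz.
13.45 kHz ≤ fs/2 = 14.625 kHz, appears at 13.45 kHz.
77.2 kHz mod fs = 18.7 kHz.
18.7 kHz > fs/2 = 14.625 kHz, folds to fs − 18.7 kHz = 10.55 kHz.
35.35 kHz mod fs = 6.1 kHz.
6.1 kHz ≤ fs/2 = 14.625 kHz, appears at 6.1 kHz.
39.8 kHz and 77.2 kHz both map to 10.55 kHz.

39.8 kHz, 77.2 kHz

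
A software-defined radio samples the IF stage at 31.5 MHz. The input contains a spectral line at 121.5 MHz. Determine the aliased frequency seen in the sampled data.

121.5 MHz mod fs = 27 MHz.
27 MHz > fs/2 = 15.75 MHz, folds to fs − 27 MHz = 4.5 MHz.

4.5 MHz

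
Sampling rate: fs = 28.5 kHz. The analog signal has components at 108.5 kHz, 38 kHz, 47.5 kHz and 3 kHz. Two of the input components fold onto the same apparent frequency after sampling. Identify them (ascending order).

38 kHz, 47.5 kHz

fs/2 = 14.25 kHz.
108.5 kHz mod fs = 23 kHz.
23 kHz > fs/2 = 14.25 kHz, folds to fs − 23 kHz = 5.5 kHz.
38 kHz mod fs = 9.5 kHz.
9.5 kHz ≤ fs/2 = 14.25 kHz, appears at 9.5 kHz.
47.5 kHz mod fs = 19 kHz.
19 kHz > fs/2 = 14.25 kHz, folds to fs − 19 kHz = 9.5 kHz.
3 kHz ≤ fs/2 = 14.25 kHz, passes unchanged.
38 kHz and 47.5 kHz both map to 9.5 kHz.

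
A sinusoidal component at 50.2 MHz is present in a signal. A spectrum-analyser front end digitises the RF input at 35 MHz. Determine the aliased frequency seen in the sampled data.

50.2 MHz mod fs = 15.2 MHz.
15.2 MHz ≤ fs/2 = 17.5 MHz, appears at 15.2 MHz.

15.2 MHz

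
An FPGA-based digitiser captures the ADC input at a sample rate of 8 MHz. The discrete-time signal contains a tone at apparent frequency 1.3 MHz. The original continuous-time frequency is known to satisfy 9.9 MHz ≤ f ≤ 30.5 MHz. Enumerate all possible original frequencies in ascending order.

14.7 MHz, 17.3 MHz, 22.7 MHz, 25.3 MHz

Frequencies that alias to 1.3 MHz are k·fs ± 1.3 MHz for integer k ≥ 0.
k=0: 1.3 MHz.
k=1: 6.7 MHz, 9.3 MHz.
k=2: 14.7 MHz, 17.3 MHz.
k=3: 22.7 MHz, 25.3 MHz.
k=4: 30.7 MHz, 33.3 MHz.
Within [9.9 MHz, 30.5 MHz]: 14.7 MHz, 17.3 MHz, 22.7 MHz, 25.3 MHz.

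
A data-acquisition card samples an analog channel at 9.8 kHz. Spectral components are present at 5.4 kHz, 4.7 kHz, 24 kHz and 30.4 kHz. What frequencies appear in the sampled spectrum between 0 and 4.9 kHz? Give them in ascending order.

1 kHz, 4.4 kHz, 4.7 kHz

fs/2 = 4.9 kHz.
5.4 kHz > fs/2 = 4.9 kHz, folds to fs − 5.4 kHz = 4.4 kHz.
4.7 kHz ≤ fs/2 = 4.9 kHz, passes unchanged.
24 kHz mod fs = 4.4 kHz.
4.4 kHz ≤ fs/2 = 4.9 kHz, appears at 4.4 kHz.
30.4 kHz mod fs = 1 kHz.
1 kHz ≤ fs/2 = 4.9 kHz, appears at 1 kHz.
Distinct values: {1 kHz, 4.4 kHz, 4.7 kHz}.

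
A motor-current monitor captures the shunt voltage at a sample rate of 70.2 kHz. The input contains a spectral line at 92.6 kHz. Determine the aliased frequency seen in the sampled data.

22.4 kHz

92.6 kHz mod fs = 22.4 kHz.
22.4 kHz ≤ fs/2 = 35.1 kHz, appears at 22.4 kHz.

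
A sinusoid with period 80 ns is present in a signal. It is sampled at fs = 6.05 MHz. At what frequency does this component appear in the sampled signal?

0.4 MHz

T = 80 ns → f = 1/T = 12.5 MHz.
12.5 MHz mod fs = 0.4 MHz.
0.4 MHz ≤ fs/2 = 3.025 MHz, appears at 0.4 MHz.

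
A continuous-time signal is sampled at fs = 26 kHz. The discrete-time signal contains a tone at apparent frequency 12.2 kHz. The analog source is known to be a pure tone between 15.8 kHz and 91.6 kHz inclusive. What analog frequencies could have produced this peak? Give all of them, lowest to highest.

38.2 kHz, 39.8 kHz, 64.2 kHz, 65.8 kHz, 90.2 kHz

Frequencies that alias to 12.2 kHz are k·fs ± 12.2 kHz for integer k ≥ 0.
k=0: 12.2 kHz.
k=1: 13.8 kHz, 38.2 kHz.
k=2: 39.8 kHz, 64.2 kHz.
k=3: 65.8 kHz, 90.2 kHz.
k=4: 91.8 kHz, 116.2 kHz.
Within [15.8 kHz, 91.6 kHz]: 38.2 kHz, 39.8 kHz, 64.2 kHz, 65.8 kHz, 90.2 kHz.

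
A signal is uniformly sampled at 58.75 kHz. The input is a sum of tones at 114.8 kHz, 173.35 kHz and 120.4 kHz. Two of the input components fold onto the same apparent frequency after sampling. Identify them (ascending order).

fs/2 = 29.375 kHz.
114.8 kHz mod fs = 56.05 kHz.
56.05 kHz > fs/2 = 29.375 kHz, folds to fs − 56.05 kHz = 2.7 kHz.
173.35 kHz mod fs = 55.85 kHz.
55.85 kHz > fs/2 = 29.375 kHz, folds to fs − 55.85 kHz = 2.9 kHz.
120.4 kHz mod fs = 2.9 kHz.
2.9 kHz ≤ fs/2 = 29.375 kHz, appears at 2.9 kHz.
120.4 kHz and 173.35 kHz both map to 2.9 kHz.

120.4 kHz, 173.35 kHz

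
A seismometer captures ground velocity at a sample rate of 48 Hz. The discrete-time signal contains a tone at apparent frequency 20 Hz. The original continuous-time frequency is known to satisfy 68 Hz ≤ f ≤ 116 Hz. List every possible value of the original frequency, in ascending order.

68 Hz, 76 Hz, 116 Hz

Frequencies that alias to 20 Hz are k·fs ± 20 Hz for integer k ≥ 0.
k=0: 20 Hz.
k=1: 28 Hz, 68 Hz.
k=2: 76 Hz, 116 Hz.
k=3: 124 Hz, 164 Hz.
Within [68 Hz, 116 Hz]: 68 Hz, 76 Hz, 116 Hz.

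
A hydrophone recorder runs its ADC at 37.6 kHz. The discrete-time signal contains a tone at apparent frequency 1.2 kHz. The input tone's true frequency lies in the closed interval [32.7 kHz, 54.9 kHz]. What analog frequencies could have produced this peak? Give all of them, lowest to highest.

36.4 kHz, 38.8 kHz

Frequencies that alias to 1.2 kHz are k·fs ± 1.2 kHz for integer k ≥ 0.
k=0: 1.2 kHz.
k=1: 36.4 kHz, 38.8 kHz.
k=2: 74 kHz, 76.4 kHz.
Within [32.7 kHz, 54.9 kHz]: 36.4 kHz, 38.8 kHz.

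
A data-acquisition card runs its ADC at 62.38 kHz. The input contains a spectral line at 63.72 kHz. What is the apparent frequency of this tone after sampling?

63.72 kHz mod fs = 1.34 kHz.
1.34 kHz ≤ fs/2 = 31.19 kHz, appears at 1.34 kHz.

1.34 kHz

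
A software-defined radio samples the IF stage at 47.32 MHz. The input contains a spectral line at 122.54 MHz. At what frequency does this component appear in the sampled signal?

122.54 MHz mod fs = 27.9 MHz.
27.9 MHz > fs/2 = 23.66 MHz, folds to fs − 27.9 MHz = 19.42 MHz.

19.42 MHz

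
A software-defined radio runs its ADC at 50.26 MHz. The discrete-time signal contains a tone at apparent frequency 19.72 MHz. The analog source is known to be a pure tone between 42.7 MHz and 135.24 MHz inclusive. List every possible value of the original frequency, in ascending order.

69.98 MHz, 80.8 MHz, 120.24 MHz, 131.06 MHz

Frequencies that alias to 19.72 MHz are k·fs ± 19.72 MHz for integer k ≥ 0.
k=0: 19.72 MHz.
k=1: 30.54 MHz, 69.98 MHz.
k=2: 80.8 MHz, 120.24 MHz.
k=3: 131.06 MHz, 170.5 MHz.
k=4: 181.32 MHz, 220.76 MHz.
Within [42.7 MHz, 135.24 MHz]: 69.98 MHz, 80.8 MHz, 120.24 MHz, 131.06 MHz.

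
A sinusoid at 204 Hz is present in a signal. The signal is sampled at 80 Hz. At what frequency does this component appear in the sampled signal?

204 Hz mod fs = 44 Hz.
44 Hz > fs/2 = 40 Hz, folds to fs − 44 Hz = 36 Hz.

36 Hz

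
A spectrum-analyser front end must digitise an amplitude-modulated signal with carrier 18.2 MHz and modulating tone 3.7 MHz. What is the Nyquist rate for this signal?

43.8 MHz

AM sidebands sit at fc ± fm = 14.5 MHz and 21.9 MHz.
Highest-frequency component: 21.9 MHz.
Nyquist rate = 2 × 21.9 MHz = 43.8 MHz.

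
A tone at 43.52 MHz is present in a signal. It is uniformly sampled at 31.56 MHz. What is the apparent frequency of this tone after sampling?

11.96 MHz

43.52 MHz mod fs = 11.96 MHz.
11.96 MHz ≤ fs/2 = 15.78 MHz, appears at 11.96 MHz.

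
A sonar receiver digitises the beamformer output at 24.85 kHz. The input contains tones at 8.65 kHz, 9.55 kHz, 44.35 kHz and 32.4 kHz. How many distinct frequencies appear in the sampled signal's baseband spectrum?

4

fs/2 = 12.425 kHz.
8.65 kHz ≤ fs/2 = 12.425 kHz, passes unchanged.
9.55 kHz ≤ fs/2 = 12.425 kHz, passes unchanged.
44.35 kHz mod fs = 19.5 kHz.
19.5 kHz > fs/2 = 12.425 kHz, folds to fs − 19.5 kHz = 5.35 kHz.
32.4 kHz mod fs = 7.55 kHz.
7.55 kHz ≤ fs/2 = 12.425 kHz, appears at 7.55 kHz.
Distinct values: {5.35 kHz, 7.55 kHz, 8.65 kHz, 9.55 kHz} → 4.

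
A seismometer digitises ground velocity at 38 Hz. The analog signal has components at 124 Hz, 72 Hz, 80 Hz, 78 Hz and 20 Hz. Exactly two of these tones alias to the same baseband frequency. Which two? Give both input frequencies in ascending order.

72 Hz, 80 Hz

fs/2 = 19 Hz.
124 Hz mod fs = 10 Hz.
10 Hz ≤ fs/2 = 19 Hz, appears at 10 Hz.
72 Hz mod fs = 34 Hz.
34 Hz > fs/2 = 19 Hz, folds to fs − 34 Hz = 4 Hz.
80 Hz mod fs = 4 Hz.
4 Hz ≤ fs/2 = 19 Hz, appears at 4 Hz.
78 Hz mod fs = 2 Hz.
2 Hz ≤ fs/2 = 19 Hz, appears at 2 Hz.
20 Hz > fs/2 = 19 Hz, folds to fs − 20 Hz = 18 Hz.
72 Hz and 80 Hz both map to 4 Hz.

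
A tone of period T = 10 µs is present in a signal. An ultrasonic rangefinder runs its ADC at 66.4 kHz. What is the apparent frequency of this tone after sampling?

32.8 kHz

T = 10 µs → f = 1/T = 100 kHz.
100 kHz mod fs = 33.6 kHz.
33.6 kHz > fs/2 = 33.2 kHz, folds to fs − 33.6 kHz = 32.8 kHz.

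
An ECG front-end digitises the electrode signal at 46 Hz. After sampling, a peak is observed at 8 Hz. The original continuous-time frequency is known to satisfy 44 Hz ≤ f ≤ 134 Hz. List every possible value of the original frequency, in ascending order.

Frequencies that alias to 8 Hz are k·fs ± 8 Hz for integer k ≥ 0.
k=0: 8 Hz.
k=1: 38 Hz, 54 Hz.
k=2: 84 Hz, 100 Hz.
k=3: 130 Hz, 146 Hz.
k=4: 176 Hz, 192 Hz.
Within [44 Hz, 134 Hz]: 54 Hz, 84 Hz, 100 Hz, 130 Hz.

54 Hz, 84 Hz, 100 Hz, 130 Hz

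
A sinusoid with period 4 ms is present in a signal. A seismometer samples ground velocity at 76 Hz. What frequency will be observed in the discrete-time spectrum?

22 Hz

T = 4 ms → f = 1/T = 250 Hz.
250 Hz mod fs = 22 Hz.
22 Hz ≤ fs/2 = 38 Hz, appears at 22 Hz.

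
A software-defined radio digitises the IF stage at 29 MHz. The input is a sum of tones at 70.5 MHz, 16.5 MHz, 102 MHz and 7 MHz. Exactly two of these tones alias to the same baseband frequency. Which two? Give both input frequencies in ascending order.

16.5 MHz, 70.5 MHz

fs/2 = 14.5 MHz.
70.5 MHz mod fs = 12.5 MHz.
12.5 MHz ≤ fs/2 = 14.5 MHz, appears at 12.5 MHz.
16.5 MHz > fs/2 = 14.5 MHz, folds to fs − 16.5 MHz = 12.5 MHz.
102 MHz mod fs = 15 MHz.
15 MHz > fs/2 = 14.5 MHz, folds to fs − 15 MHz = 14 MHz.
7 MHz ≤ fs/2 = 14.5 MHz, passes unchanged.
16.5 MHz and 70.5 MHz both map to 12.5 MHz.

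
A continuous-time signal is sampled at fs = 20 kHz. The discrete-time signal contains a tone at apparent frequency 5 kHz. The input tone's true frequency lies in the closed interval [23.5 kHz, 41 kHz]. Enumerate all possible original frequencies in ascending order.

Frequencies that alias to 5 kHz are k·fs ± 5 kHz for integer k ≥ 0.
k=0: 5 kHz.
k=1: 15 kHz, 25 kHz.
k=2: 35 kHz, 45 kHz.
k=3: 55 kHz, 65 kHz.
Within [23.5 kHz, 41 kHz]: 25 kHz, 35 kHz.

25 kHz, 35 kHz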